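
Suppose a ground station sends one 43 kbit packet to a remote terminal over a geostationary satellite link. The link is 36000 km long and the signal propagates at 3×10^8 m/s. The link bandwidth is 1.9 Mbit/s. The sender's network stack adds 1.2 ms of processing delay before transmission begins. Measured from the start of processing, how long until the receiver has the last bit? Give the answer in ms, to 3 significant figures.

L = 43000 bits.
Transmission delay = L/R = 43000 / 1900000 = 22.6316 ms.
Propagation delay = d/s = 36000000 m / 300000000 m/s = 120 ms.
Plus processing delay 1.2 ms = 1.2 ms.
Total = 144 ms.

144 ms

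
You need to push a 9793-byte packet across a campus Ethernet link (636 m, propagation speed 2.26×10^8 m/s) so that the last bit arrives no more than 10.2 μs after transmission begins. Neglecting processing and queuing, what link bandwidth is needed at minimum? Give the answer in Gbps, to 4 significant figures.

10.61 Gbps

L = 78344 bits.
Propagation delay = 636 / 2.26e+08 = 2.81416 μs.
Transmission budget = 10.2 − 2.81416 = 7.38584 μs.
R ≥ L / t_tx = 78344 bits / 7.38584e-06 s = 10.61 Gbps.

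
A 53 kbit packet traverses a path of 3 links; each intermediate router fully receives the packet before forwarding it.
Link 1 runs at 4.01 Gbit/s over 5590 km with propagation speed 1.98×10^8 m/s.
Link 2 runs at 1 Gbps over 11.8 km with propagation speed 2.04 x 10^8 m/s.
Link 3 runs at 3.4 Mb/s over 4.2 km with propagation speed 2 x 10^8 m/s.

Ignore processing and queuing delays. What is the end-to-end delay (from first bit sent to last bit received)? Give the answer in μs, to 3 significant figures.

L = 53000 bits.
Transmission delays (L/R per hop): 13.217, 53, 15588.2 μs; sum = 15654.5 μs.
Propagation delays (d/s per hop): 28232.3, 57.8431, 21 μs; sum = 28311.2 μs.
End-to-end = 44000 μs.

44000 μs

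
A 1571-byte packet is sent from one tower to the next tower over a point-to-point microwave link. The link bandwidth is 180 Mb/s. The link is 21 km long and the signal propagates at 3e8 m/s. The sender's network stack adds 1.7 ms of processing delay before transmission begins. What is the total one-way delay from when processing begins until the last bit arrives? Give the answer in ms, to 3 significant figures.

L = 1571 × 8 = 12568 bits.
Transmission delay = L/R = 12568 / 180000000 = 0.0698222 ms.
Propagation delay = d/s = 21000 m / 300000000 m/s = 0.07 ms.
Plus processing delay 1.7 ms = 1.7 ms.
Total = 1.84 ms.

1.84 ms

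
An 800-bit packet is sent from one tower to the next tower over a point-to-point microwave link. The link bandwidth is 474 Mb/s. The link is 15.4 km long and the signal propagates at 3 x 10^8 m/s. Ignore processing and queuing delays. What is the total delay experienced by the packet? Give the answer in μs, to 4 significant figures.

Transmission delay = L/R = 800 / 474000000 = 1.68776 μs.
Propagation delay = d/s = 15400 m / 300000000 m/s = 51.3333 μs.
Total = 53.02 μs.

53.02 μs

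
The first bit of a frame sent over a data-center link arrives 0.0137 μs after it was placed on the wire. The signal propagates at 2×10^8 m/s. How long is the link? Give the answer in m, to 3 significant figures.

2.74 m

d = s × t_prop = 200000000 × 1.37e-08 = 2.74 m.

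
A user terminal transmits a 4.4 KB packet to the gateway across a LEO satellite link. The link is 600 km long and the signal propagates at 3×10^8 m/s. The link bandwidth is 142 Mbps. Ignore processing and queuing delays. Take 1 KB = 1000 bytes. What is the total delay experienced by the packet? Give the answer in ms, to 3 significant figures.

L = 35200 bits.
Transmission delay = L/R = 35200 / 142000000 = 0.247887 ms.
Propagation delay = d/s = 600000 m / 300000000 m/s = 2 ms.
Total = 2.25 ms.

2.25 ms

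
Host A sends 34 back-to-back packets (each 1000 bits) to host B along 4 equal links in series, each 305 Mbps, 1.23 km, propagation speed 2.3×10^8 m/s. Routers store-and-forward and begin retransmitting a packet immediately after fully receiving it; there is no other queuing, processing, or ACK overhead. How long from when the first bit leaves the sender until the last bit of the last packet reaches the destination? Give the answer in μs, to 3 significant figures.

Per-hop transmission t_tx = L/R = 1000/305000000 = 3.27869 μs.
Per-hop propagation t_prop = 1230/2.3e+08 = 5.34783 μs.
Pipeline fill: first packet needs 4·t_tx to clear all hops; remaining 33 packets each add one t_tx.
Total = (4+34-1)·t_tx + 4·t_prop = 37·3.27869 + 4·5.34783 = 143 μs.

143 μs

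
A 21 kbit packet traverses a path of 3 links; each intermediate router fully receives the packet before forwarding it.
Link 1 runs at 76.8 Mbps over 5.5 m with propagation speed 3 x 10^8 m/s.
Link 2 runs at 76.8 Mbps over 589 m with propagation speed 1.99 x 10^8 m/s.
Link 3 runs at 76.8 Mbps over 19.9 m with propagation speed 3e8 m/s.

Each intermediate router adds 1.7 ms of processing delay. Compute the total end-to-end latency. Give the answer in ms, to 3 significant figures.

4.22 ms

L = 21000 bits.
Transmission delay per hop = L/R = 21000/76800000 = 0.273438 ms; 3 hops → 0.820313 ms.
Propagation delays (d/s per hop): 1.83333e-05, 0.0029598, 6.63333e-05 ms; sum = 0.00304447 ms.
Processing at 2 router(s): 2 × 1.7 ms = 3.4 ms.
End-to-end = 4.22 ms.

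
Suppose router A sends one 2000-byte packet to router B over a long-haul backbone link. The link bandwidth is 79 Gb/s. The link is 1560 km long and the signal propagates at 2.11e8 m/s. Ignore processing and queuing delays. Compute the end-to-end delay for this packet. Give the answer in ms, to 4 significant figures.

L = 2000 × 8 = 16000 bits.
Transmission delay = L/R = 16000 / 79000000000 = 0.000202532 ms.
Propagation delay = d/s = 1560000 m / 211000000 m/s = 7.39336 ms.
Total = 7.394 ms.

7.394 ms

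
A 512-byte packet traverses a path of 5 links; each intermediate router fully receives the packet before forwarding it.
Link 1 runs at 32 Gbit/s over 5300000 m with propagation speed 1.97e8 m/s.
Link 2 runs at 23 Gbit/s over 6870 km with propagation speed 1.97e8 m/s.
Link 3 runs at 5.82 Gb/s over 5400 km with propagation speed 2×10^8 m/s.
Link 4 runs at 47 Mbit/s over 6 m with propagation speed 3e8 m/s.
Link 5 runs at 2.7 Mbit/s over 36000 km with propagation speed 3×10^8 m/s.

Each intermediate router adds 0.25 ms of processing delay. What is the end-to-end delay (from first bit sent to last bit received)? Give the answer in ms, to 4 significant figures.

L = 512 × 8 = 4096 bits.
Transmission delays (L/R per hop): 0.000128, 0.000178087, 0.00070378, 0.0871489, 1.51704 ms; sum = 1.6052 ms.
Propagation delays (d/s per hop): 26.9036, 34.8731, 27, 2e-05, 120 ms; sum = 208.777 ms.
Processing at 4 router(s): 4 × 0.25 ms = 1 ms.
End-to-end = 211.4 ms.

211.4 ms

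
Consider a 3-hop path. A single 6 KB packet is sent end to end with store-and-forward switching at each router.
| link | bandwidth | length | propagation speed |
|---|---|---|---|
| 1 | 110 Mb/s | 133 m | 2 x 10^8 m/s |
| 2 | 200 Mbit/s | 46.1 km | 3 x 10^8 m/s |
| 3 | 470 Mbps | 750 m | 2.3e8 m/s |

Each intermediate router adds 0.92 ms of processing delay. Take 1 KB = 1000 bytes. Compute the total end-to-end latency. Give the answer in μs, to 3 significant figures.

L = 48000 bits.
Transmission delays (L/R per hop): 436.364, 240, 102.128 μs; sum = 778.491 μs.
Propagation delays (d/s per hop): 0.665, 153.667, 3.26087 μs; sum = 157.593 μs.
Processing at 2 router(s): 2 × 0.92 ms = 1840 μs.
End-to-end = 2780 μs.

2780 μs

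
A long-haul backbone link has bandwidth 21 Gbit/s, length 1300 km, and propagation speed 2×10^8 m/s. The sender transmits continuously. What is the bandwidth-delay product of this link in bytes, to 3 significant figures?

Propagation delay = 1300000 / 200000000 = 0.0065 s.
BDP = R × t_prop = 21000000000 × 0.0065 = 136500000 bits.
In bytes: 136500000/8 = 17100000 bytes.

17100000 bytes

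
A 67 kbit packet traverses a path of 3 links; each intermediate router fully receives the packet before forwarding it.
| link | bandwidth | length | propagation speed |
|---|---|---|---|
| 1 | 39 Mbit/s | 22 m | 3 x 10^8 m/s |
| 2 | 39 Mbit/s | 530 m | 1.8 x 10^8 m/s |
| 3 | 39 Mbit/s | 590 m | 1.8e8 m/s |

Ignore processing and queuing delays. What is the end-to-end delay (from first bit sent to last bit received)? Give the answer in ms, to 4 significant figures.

5.160 ms

L = 67000 bits.
Transmission delay per hop = L/R = 67000/39000000 = 1.71795 ms; 3 hops → 5.15385 ms.
Propagation delays (d/s per hop): 7.33333e-05, 0.00294444, 0.00327778 ms; sum = 0.00629556 ms.
End-to-end = 5.160 ms.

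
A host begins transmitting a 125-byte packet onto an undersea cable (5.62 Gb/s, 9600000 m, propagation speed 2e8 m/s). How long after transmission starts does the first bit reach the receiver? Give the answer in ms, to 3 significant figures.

First bit experiences only propagation delay: d/s = 9600000/200000000 = 48.0 ms.

48.0 ms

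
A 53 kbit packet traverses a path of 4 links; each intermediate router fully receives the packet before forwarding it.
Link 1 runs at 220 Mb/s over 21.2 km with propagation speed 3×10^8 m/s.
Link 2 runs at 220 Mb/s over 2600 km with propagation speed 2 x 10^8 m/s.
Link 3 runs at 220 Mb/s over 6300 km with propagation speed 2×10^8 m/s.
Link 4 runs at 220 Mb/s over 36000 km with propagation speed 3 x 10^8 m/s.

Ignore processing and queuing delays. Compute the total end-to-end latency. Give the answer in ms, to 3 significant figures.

L = 53000 bits.
Transmission delay per hop = L/R = 53000/220000000 = 0.240909 ms; 4 hops → 0.963636 ms.
Propagation delays (d/s per hop): 0.0706667, 13, 31.5, 120 ms; sum = 164.571 ms.
End-to-end = 166 ms.

166 ms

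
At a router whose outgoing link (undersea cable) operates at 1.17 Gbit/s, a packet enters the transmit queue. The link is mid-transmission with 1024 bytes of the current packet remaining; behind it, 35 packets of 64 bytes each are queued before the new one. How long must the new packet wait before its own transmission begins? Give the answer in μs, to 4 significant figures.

Each queued packet: L/R = 512/1170000000 = 0.437607 μs.
35 queued → 15.3162 μs.
Plus remaining 8192 bits of current packet: 7.00171 μs.
Queuing delay = 22.32 μs.

22.32 μs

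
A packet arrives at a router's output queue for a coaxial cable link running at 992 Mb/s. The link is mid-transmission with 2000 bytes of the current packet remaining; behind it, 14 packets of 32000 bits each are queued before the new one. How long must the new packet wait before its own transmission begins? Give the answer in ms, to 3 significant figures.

Each queued packet: L/R = 32000/992000000 = 0.0322581 ms.
14 queued → 0.451613 ms.
Plus remaining 16000 bits of current packet: 0.016129 ms.
Queuing delay = 0.468 ms.

0.468 ms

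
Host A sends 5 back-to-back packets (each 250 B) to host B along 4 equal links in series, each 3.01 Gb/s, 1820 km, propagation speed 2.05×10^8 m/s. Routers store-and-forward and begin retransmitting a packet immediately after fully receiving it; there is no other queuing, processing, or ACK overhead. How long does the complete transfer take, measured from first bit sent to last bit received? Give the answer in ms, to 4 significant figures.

35.52 ms

Per-hop transmission t_tx = L/R = 2000/3010000000 = 0.000664452 ms.
Per-hop propagation t_prop = 1820000/2.05e+08 = 8.87805 ms.
Pipeline fill: first packet needs 4·t_tx to clear all hops; remaining 4 packets each add one t_tx.
Total = (4+5-1)·t_tx + 4·t_prop = 8·0.000664452 + 4·8.87805 = 35.52 ms.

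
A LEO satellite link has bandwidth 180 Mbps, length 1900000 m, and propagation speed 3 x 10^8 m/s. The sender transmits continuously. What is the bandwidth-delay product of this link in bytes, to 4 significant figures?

Propagation delay = 1900000 / 300000000 = 0.00633333 s.
BDP = R × t_prop = 180000000 × 0.00633333 = 1140000 bits.
In bytes: 1140000/8 = 142500 bytes.

142500 bytes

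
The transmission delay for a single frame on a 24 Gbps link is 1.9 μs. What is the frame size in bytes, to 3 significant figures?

L = R × t_tx = 24000000000 b/s × 1.9e-06 s = 45600 bits.
In bytes: 45600 / 8 = 5700 bytes.

5700 bytes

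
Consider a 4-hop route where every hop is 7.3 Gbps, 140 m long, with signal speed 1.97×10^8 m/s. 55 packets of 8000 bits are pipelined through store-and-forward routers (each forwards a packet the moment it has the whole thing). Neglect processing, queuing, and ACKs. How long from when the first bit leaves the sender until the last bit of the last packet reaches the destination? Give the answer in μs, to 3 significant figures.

Per-hop transmission t_tx = L/R = 8000/7300000000 = 1.09589 μs.
Per-hop propagation t_prop = 140/197000000 = 0.71066 μs.
Pipeline fill: first packet needs 4·t_tx to clear all hops; remaining 54 packets each add one t_tx.
Total = (4+55-1)·t_tx + 4·t_prop = 58·1.09589 + 4·0.71066 = 66.4 μs.

66.4 μs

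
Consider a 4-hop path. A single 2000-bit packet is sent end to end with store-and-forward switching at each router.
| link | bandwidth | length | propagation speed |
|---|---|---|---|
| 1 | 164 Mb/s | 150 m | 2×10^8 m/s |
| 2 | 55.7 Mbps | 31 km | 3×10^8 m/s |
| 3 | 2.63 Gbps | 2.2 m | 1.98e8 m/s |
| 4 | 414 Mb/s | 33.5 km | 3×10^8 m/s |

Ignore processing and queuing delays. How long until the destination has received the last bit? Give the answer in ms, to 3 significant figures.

0.269 ms

Transmission delays (L/R per hop): 0.0121951, 0.0359066, 0.000760456, 0.00483092 ms; sum = 0.0536931 ms.
Propagation delays (d/s per hop): 0.00075, 0.103333, 1.11111e-05, 0.111667 ms; sum = 0.215761 ms.
End-to-end = 0.269 ms.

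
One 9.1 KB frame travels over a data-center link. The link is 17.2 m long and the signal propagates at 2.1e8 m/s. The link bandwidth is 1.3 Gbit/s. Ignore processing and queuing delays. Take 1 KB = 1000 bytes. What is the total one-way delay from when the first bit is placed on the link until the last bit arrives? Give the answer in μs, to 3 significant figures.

L = 72800 bits.
Transmission delay = L/R = 72800 / 1300000000 = 56 μs.
Propagation delay = d/s = 17.2 m / 210000000 m/s = 0.0819048 μs.
Total = 56.1 μs.

56.1 μs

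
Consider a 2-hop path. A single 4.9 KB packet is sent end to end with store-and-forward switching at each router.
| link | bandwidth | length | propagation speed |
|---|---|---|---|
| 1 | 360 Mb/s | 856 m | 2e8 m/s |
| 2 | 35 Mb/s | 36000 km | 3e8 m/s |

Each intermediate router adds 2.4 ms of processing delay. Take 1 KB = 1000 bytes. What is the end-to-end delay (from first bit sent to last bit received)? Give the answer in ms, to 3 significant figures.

124 ms

L = 39200 bits.
Transmission delays (L/R per hop): 0.108889, 1.12 ms; sum = 1.22889 ms.
Propagation delays (d/s per hop): 0.00428, 120 ms; sum = 120.004 ms.
Processing at 1 router(s): 1 × 2.4 ms = 2.4 ms.
End-to-end = 124 ms.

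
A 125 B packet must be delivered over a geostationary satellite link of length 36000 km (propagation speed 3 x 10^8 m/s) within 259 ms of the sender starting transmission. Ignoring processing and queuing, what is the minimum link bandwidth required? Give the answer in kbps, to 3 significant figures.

L = 1000 bits.
Propagation delay = 36000000 / 300000000 = 120 ms.
Transmission budget = 259 − 120 = 139 ms.
R ≥ L / t_tx = 1000 bits / 0.139 s = 7.19 kbps.

7.19 kbps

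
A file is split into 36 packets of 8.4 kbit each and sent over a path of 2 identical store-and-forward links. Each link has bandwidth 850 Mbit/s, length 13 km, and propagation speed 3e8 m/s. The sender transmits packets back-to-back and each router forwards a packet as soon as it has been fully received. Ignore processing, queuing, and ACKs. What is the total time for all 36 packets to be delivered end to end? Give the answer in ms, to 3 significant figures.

Per-hop transmission t_tx = L/R = 8400/850000000 = 0.00988235 ms.
Per-hop propagation t_prop = 13000/300000000 = 0.0433333 ms.
Pipeline fill: first packet needs 2·t_tx to clear all hops; remaining 35 packets each add one t_tx.
Total = (2+36-1)·t_tx + 2·t_prop = 37·0.00988235 + 2·0.0433333 = 0.452 ms.

0.452 ms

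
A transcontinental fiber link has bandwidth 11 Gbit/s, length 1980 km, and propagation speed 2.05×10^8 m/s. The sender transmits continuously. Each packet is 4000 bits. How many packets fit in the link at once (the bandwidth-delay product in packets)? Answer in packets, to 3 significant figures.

Propagation delay = 1980000 / 2.05e+08 = 0.00965854 s.
BDP = R × t_prop = 11000000000 × 0.00965854 = 106244000 bits.
In packets of 4000 bits: 26600 packets.

26600 packets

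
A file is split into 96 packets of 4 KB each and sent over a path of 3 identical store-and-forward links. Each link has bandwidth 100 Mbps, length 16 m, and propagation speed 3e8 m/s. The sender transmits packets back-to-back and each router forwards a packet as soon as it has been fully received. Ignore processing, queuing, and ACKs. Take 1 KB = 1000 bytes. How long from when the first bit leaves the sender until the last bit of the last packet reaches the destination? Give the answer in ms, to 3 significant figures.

31.4 ms

Per-hop transmission t_tx = L/R = 32000/100000000 = 0.32 ms.
Per-hop propagation t_prop = 16/300000000 = 5.33333e-05 ms.
Pipeline fill: first packet needs 3·t_tx to clear all hops; remaining 95 packets each add one t_tx.
Total = (3+96-1)·t_tx + 3·t_prop = 98·0.32 + 3·5.33333e-05 = 31.4 ms.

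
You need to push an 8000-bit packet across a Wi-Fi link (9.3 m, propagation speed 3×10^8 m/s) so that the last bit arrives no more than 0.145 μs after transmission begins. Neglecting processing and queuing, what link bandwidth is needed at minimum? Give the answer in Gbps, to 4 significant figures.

70.18 Gbps

Propagation delay = 9.3 / 300000000 = 0.031 μs.
Transmission budget = 0.145 − 0.031 = 0.114 μs.
R ≥ L / t_tx = 8000 bits / 1.14e-07 s = 70.18 Gbps.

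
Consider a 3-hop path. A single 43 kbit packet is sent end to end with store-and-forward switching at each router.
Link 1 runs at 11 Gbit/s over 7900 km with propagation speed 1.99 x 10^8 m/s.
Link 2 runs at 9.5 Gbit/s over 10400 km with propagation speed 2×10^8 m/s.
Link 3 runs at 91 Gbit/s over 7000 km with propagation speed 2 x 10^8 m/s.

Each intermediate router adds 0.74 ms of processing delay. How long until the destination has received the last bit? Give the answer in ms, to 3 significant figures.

L = 43000 bits.
Transmission delays (L/R per hop): 0.00390909, 0.00452632, 0.000472527 ms; sum = 0.00890793 ms.
Propagation delays (d/s per hop): 39.6985, 52, 35 ms; sum = 126.698 ms.
Processing at 2 router(s): 2 × 0.74 ms = 1.48 ms.
End-to-end = 128 ms.

128 ms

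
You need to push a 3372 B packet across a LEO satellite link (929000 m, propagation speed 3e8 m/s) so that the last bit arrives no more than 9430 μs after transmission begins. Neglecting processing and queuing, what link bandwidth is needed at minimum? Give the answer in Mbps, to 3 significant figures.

L = 26976 bits.
Propagation delay = 929000 / 300000000 = 3096.67 μs.
Transmission budget = 9430 − 3096.67 = 6333.33 μs.
R ≥ L / t_tx = 26976 bits / 0.00633333 s = 4.26 Mbps.

4.26 Mbps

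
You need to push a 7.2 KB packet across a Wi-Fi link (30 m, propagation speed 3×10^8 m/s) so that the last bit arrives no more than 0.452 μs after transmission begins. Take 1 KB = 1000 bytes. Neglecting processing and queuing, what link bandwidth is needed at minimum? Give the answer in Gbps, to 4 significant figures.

163.6 Gbps

L = 57600 bits.
Propagation delay = 30 / 300000000 = 0.1 μs.
Transmission budget = 0.452 − 0.1 = 0.352 μs.
R ≥ L / t_tx = 57600 bits / 3.52e-07 s = 163.6 Gbps.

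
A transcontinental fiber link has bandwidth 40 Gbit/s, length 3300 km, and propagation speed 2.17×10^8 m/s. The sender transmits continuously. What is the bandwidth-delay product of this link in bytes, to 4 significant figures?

76040000 bytes

Propagation delay = 3300000 / 217000000 = 0.0152074 s.
BDP = R × t_prop = 40000000000 × 0.0152074 = 608295000 bits.
In bytes: 608295000/8 = 76040000 bytes.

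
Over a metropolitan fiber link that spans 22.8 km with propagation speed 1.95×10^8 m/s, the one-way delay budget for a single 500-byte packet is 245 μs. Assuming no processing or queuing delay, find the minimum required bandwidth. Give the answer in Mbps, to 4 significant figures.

L = 4000 bits.
Propagation delay = 22800 / 195000000 = 116.923 μs.
Transmission budget = 245 − 116.923 = 128.077 μs.
R ≥ L / t_tx = 4000 bits / 0.000128077 s = 31.23 Mbps.

31.23 Mbps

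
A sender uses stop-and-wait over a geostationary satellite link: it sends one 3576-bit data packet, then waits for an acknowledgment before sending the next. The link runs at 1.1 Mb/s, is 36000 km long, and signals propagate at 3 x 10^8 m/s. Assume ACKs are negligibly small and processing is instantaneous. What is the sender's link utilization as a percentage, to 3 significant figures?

t_tx = L/R = 3576/1100000 = 0.00325091 s.
t_prop = 36000000/300000000 = 0.12 s; RTT = 0.24 s.
Cycle = t_tx + RTT = 0.243251 s.
Utilization = t_tx / cycle = 0.00325091/0.243251 = 1.34 %.

1.34 %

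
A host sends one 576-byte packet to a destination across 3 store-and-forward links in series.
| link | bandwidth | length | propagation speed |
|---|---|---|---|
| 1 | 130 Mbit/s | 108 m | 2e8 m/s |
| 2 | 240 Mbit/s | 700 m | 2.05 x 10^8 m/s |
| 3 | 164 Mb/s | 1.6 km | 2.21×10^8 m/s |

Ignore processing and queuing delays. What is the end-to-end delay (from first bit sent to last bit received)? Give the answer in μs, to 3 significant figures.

93.9 μs

L = 576 × 8 = 4608 bits.
Transmission delays (L/R per hop): 35.4462, 19.2, 28.0976 μs; sum = 82.7437 μs.
Propagation delays (d/s per hop): 0.54, 3.41463, 7.23982 μs; sum = 11.1945 μs.
End-to-end = 93.9 μs.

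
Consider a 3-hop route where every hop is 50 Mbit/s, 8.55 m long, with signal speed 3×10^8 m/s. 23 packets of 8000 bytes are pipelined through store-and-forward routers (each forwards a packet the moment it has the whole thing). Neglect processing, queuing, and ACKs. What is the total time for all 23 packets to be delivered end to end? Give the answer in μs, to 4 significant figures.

Per-hop transmission t_tx = L/R = 64000/50000000 = 1280 μs.
Per-hop propagation t_prop = 8.55/300000000 = 0.0285 μs.
Pipeline fill: first packet needs 3·t_tx to clear all hops; remaining 22 packets each add one t_tx.
Total = (3+23-1)·t_tx + 3·t_prop = 25·1280 + 3·0.0285 = 32000 μs.

32000 μs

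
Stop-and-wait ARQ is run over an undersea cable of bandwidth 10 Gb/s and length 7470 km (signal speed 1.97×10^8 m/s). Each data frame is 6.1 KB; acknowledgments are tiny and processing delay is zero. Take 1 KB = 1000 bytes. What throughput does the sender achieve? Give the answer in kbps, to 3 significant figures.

643 kbps

t_tx = L/R = 48800/10000000000 = 4.88e-06 s.
t_prop = 7470000/197000000 = 0.0379188 s; RTT = 0.0758376 s.
Cycle = t_tx + RTT = 0.0758424 s.
Throughput = L / cycle = 48800 / 0.0758424 = 643 kbps.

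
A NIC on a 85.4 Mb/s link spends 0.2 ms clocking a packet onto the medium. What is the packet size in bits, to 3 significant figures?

L = R × t_tx = 85400000 b/s × 0.0002 s = 17080 bits.

17100 bits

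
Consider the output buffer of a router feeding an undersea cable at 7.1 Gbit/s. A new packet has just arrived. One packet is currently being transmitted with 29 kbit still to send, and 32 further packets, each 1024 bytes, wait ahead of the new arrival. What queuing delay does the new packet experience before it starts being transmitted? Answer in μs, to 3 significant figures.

41.0 μs

Each queued packet: L/R = 8192/7100000000 = 1.1538 μs.
32 queued → 36.9217 μs.
Plus remaining 29000 bits of current packet: 4.08451 μs.
Queuing delay = 41.0 μs.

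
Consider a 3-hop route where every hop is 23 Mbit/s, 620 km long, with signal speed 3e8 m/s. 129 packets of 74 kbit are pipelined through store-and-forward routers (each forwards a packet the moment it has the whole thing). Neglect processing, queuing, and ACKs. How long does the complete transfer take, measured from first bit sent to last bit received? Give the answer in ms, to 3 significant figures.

Per-hop transmission t_tx = L/R = 74000/23000000 = 3.21739 ms.
Per-hop propagation t_prop = 620000/300000000 = 2.06667 ms.
Pipeline fill: first packet needs 3·t_tx to clear all hops; remaining 128 packets each add one t_tx.
Total = (3+129-1)·t_tx + 3·t_prop = 131·3.21739 + 3·2.06667 = 428 ms.

428 ms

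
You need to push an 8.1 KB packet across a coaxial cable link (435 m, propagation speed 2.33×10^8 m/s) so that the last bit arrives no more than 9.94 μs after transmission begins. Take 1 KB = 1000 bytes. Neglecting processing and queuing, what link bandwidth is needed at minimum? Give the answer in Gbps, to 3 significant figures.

8.03 Gbps

L = 64800 bits.
Propagation delay = 435 / 233000000 = 1.86695 μs.
Transmission budget = 9.94 − 1.86695 = 8.07305 μs.
R ≥ L / t_tx = 64800 bits / 8.07305e-06 s = 8.03 Gbps.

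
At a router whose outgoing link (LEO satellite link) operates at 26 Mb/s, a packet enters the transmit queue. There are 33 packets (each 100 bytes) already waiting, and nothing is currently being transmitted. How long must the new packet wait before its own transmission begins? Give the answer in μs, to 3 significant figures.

1020 μs

Each queued packet: L/R = 800/26000000 = 30.7692 μs.
33 queued → 1015.38 μs.
Queuing delay = 1020 μs.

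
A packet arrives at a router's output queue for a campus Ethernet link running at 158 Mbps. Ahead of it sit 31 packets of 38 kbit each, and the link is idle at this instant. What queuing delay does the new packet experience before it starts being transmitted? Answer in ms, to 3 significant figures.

Each queued packet: L/R = 38000/158000000 = 0.240506 ms.
31 queued → 7.4557 ms.
Queuing delay = 7.46 ms.

7.46 ms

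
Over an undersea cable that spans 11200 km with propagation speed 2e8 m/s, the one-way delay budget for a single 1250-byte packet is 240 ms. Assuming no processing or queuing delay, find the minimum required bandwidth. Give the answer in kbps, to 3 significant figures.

L = 10000 bits.
Propagation delay = 11200000 / 200000000 = 56 ms.
Transmission budget = 240 − 56 = 184 ms.
R ≥ L / t_tx = 10000 bits / 0.184 s = 54.3 kbps.

54.3 kbps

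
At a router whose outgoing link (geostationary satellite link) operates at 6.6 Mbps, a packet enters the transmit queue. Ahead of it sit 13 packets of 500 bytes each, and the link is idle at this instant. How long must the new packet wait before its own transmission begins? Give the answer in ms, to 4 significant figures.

Each queued packet: L/R = 4000/6600000 = 0.606061 ms.
13 queued → 7.87879 ms.
Queuing delay = 7.879 ms.

7.879 ms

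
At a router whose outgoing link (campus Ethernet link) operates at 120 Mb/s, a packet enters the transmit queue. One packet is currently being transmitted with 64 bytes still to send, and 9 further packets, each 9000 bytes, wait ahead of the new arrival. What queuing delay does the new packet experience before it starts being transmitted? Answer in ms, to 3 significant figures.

5.40 ms

Each queued packet: L/R = 72000/120000000 = 0.6 ms.
9 queued → 5.4 ms.
Plus remaining 512 bits of current packet: 0.00426667 ms.
Queuing delay = 5.40 ms.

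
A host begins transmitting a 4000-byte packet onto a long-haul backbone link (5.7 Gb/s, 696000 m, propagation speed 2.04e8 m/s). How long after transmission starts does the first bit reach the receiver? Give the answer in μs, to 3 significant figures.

3410 μs

First bit experiences only propagation delay: d/s = 696000/204000000 = 3410 μs.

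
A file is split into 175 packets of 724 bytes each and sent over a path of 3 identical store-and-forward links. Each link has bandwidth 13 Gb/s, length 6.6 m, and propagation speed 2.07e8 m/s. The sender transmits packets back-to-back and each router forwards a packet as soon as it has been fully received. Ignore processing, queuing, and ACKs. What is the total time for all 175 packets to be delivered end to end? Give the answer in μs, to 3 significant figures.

79.0 μs

Per-hop transmission t_tx = L/R = 5792/13000000000 = 0.445538 μs.
Per-hop propagation t_prop = 6.6/2.07e+08 = 0.0318841 μs.
Pipeline fill: first packet needs 3·t_tx to clear all hops; remaining 174 packets each add one t_tx.
Total = (3+175-1)·t_tx + 3·t_prop = 177·0.445538 + 3·0.0318841 = 79.0 μs.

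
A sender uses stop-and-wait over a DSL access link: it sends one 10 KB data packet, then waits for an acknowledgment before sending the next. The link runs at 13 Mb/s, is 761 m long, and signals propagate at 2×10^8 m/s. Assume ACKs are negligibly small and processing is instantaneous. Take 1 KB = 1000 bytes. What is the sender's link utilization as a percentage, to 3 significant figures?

t_tx = L/R = 80000/13000000 = 0.00615385 s.
t_prop = 761/200000000 = 3.805e-06 s; RTT = 7.61e-06 s.
Cycle = t_tx + RTT = 0.00616146 s.
Utilization = t_tx / cycle = 0.00615385/0.00616146 = 99.9 %.

99.9 %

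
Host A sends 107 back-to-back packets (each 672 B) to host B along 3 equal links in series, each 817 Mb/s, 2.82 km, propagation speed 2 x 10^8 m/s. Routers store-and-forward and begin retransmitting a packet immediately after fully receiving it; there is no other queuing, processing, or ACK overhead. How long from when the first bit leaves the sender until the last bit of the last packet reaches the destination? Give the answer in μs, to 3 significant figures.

760 μs

Per-hop transmission t_tx = L/R = 5376/817000000 = 6.58017 μs.
Per-hop propagation t_prop = 2820/200000000 = 14.1 μs.
Pipeline fill: first packet needs 3·t_tx to clear all hops; remaining 106 packets each add one t_tx.
Total = (3+107-1)·t_tx + 3·t_prop = 109·6.58017 + 3·14.1 = 760 μs.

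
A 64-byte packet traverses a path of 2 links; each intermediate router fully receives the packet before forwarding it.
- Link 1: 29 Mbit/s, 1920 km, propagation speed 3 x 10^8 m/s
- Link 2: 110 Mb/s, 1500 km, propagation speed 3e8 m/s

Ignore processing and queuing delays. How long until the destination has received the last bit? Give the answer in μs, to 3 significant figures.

11400 μs

L = 64 × 8 = 512 bits.
Transmission delays (L/R per hop): 17.6552, 4.65455 μs; sum = 22.3097 μs.
Propagation delays (d/s per hop): 6400, 5000 μs; sum = 11400 μs.
End-to-end = 11400 μs.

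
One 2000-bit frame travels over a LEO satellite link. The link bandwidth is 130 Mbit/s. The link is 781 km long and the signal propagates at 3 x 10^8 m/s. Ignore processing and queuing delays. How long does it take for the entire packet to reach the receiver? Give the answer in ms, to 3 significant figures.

Transmission delay = L/R = 2000 / 130000000 = 0.0153846 ms.
Propagation delay = d/s = 781000 m / 300000000 m/s = 2.60333 ms.
Total = 2.62 ms.

2.62 ms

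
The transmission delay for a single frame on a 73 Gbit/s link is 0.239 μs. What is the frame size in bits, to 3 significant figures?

17400 bits

L = R × t_tx = 73000000000 b/s × 2.39e-07 s = 17447 bits.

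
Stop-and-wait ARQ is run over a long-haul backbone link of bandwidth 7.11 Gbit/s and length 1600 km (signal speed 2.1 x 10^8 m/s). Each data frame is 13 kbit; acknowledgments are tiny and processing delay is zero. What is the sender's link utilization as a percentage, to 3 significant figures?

t_tx = L/R = 13000/7110000000 = 1.82841e-06 s.
t_prop = 1600000/210000000 = 0.00761905 s; RTT = 0.0152381 s.
Cycle = t_tx + RTT = 0.0152399 s.
Utilization = t_tx / cycle = 1.82841e-06/0.0152399 = 0.0120 %.

0.0120 %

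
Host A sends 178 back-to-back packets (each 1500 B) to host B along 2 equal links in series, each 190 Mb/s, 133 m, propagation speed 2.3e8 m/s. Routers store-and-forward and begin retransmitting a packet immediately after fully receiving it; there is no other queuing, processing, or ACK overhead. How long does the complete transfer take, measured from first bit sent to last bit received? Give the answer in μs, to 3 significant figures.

11300 μs

Per-hop transmission t_tx = L/R = 12000/190000000 = 63.1579 μs.
Per-hop propagation t_prop = 133/2.3e+08 = 0.578261 μs.
Pipeline fill: first packet needs 2·t_tx to clear all hops; remaining 177 packets each add one t_tx.
Total = (2+178-1)·t_tx + 2·t_prop = 179·63.1579 + 2·0.578261 = 11300 μs.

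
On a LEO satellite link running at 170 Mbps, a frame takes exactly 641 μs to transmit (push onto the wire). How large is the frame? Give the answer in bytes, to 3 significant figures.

13600 bytes

L = R × t_tx = 170000000 b/s × 0.000641 s = 108970 bits.
In bytes: 108970 / 8 = 13600 bytes.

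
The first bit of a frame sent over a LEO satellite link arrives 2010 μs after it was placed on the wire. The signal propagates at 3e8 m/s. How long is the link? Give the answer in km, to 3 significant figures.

603 km

d = s × t_prop = 300000000 × 0.00201 = 603 km.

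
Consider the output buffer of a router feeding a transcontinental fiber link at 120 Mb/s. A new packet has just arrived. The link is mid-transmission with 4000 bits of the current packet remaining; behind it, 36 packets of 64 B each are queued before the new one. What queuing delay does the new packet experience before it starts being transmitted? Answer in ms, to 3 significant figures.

0.187 ms

Each queued packet: L/R = 512/120000000 = 0.00426667 ms.
36 queued → 0.1536 ms.
Plus remaining 4000 bits of current packet: 0.0333333 ms.
Queuing delay = 0.187 ms.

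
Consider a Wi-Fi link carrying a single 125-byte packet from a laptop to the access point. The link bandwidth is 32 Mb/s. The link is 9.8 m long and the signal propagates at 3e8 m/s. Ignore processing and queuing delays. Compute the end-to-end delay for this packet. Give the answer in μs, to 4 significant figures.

L = 125 × 8 = 1000 bits.
Transmission delay = L/R = 1000 / 32000000 = 31.25 μs.
Propagation delay = d/s = 9.8 m / 300000000 m/s = 0.0326667 μs.
Total = 31.28 μs.

31.28 μs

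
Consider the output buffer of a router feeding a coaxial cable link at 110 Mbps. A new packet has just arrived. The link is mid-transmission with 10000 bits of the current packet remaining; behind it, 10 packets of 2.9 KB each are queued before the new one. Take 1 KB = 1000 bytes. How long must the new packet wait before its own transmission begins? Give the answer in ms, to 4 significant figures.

Each queued packet: L/R = 23200/110000000 = 0.210909 ms.
10 queued → 2.10909 ms.
Plus remaining 10000 bits of current packet: 0.0909091 ms.
Queuing delay = 2.200 ms.

2.200 ms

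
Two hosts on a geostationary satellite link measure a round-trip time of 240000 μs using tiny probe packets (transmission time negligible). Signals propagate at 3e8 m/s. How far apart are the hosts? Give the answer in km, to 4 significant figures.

36000 km

One-way propagation = RTT/2 = 120000 μs.
d = s × t = 300000000 × 0.12 = 36000 km.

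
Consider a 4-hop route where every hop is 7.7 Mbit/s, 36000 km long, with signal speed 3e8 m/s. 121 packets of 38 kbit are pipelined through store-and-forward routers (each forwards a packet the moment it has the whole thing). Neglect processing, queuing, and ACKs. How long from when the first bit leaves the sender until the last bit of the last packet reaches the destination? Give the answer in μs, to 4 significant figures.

Per-hop transmission t_tx = L/R = 38000/7700000 = 4935.06 μs.
Per-hop propagation t_prop = 36000000/300000000 = 120000 μs.
Pipeline fill: first packet needs 4·t_tx to clear all hops; remaining 120 packets each add one t_tx.
Total = (4+121-1)·t_tx + 4·t_prop = 124·4935.06 + 4·120000 = 1092000 μs.

1092000 μs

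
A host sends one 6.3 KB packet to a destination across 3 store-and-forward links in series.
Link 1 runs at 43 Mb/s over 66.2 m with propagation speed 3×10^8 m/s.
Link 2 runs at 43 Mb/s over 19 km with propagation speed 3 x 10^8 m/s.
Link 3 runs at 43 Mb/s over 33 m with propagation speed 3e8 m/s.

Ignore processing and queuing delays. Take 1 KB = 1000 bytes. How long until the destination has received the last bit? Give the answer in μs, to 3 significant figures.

L = 50400 bits.
Transmission delay per hop = L/R = 50400/43000000 = 1172.09 μs; 3 hops → 3516.28 μs.
Propagation delays (d/s per hop): 0.220667, 63.3333, 0.11 μs; sum = 63.664 μs.
End-to-end = 3580 μs.

3580 μs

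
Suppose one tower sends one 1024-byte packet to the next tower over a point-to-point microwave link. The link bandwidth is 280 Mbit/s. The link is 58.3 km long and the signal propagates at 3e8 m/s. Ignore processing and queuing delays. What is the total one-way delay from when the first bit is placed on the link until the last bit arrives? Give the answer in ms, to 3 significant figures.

L = 1024 × 8 = 8192 bits.
Transmission delay = L/R = 8192 / 280000000 = 0.0292571 ms.
Propagation delay = d/s = 58300 m / 300000000 m/s = 0.194333 ms.
Total = 0.224 ms.

0.224 ms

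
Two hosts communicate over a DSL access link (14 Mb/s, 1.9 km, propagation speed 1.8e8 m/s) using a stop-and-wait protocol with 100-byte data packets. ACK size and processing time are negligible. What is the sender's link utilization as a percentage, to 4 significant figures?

t_tx = L/R = 800/14000000 = 5.71429e-05 s.
t_prop = 1900/180000000 = 1.05556e-05 s; RTT = 2.11111e-05 s.
Cycle = t_tx + RTT = 7.8254e-05 s.
Utilization = t_tx / cycle = 5.71429e-05/7.8254e-05 = 73.02 %.

73.02 %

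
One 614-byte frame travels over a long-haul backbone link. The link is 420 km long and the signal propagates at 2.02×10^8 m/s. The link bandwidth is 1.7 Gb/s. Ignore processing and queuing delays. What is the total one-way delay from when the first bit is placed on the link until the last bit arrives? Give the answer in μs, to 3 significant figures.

2080 μs

L = 614 × 8 = 4912 bits.
Transmission delay = L/R = 4912 / 1700000000 = 2.88941 μs.
Propagation delay = d/s = 420000 m / 202000000 m/s = 2079.21 μs.
Total = 2080 μs.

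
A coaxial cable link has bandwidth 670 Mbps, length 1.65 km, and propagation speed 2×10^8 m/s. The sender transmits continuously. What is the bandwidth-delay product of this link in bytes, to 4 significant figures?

Propagation delay = 1650 / 200000000 = 8.25e-06 s.
BDP = R × t_prop = 670000000 × 8.25e-06 = 5527.5 bits.
In bytes: 5527.5/8 = 690.9 bytes.

690.9 bytes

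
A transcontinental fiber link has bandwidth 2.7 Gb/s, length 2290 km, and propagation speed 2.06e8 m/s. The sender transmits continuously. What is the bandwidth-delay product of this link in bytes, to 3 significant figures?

3750000 bytes

Propagation delay = 2290000 / 206000000 = 0.0111165 s.
BDP = R × t_prop = 2700000000 × 0.0111165 = 30014600 bits.
In bytes: 30014600/8 = 3750000 bytes.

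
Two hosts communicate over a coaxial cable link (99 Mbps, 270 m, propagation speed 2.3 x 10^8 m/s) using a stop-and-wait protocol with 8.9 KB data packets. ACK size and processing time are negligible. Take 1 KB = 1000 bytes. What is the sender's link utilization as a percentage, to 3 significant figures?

99.7 %

t_tx = L/R = 71200/99000000 = 0.000719192 s.
t_prop = 270/2.3e+08 = 1.17391e-06 s; RTT = 2.34783e-06 s.
Cycle = t_tx + RTT = 0.00072154 s.
Utilization = t_tx / cycle = 0.000719192/0.00072154 = 99.7 %.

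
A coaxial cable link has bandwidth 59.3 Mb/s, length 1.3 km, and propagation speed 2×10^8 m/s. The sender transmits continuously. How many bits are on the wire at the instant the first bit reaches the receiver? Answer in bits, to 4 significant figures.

Propagation delay = 1300 / 200000000 = 6.5e-06 s.
BDP = R × t_prop = 59300000 × 6.5e-06 = 385.45 bits.

385.5 bits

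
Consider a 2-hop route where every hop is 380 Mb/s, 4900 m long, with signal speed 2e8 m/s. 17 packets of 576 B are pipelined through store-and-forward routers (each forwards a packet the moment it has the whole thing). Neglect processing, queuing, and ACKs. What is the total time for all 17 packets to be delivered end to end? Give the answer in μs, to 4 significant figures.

Per-hop transmission t_tx = L/R = 4608/380000000 = 12.1263 μs.
Per-hop propagation t_prop = 4900/200000000 = 24.5 μs.
Pipeline fill: first packet needs 2·t_tx to clear all hops; remaining 16 packets each add one t_tx.
Total = (2+17-1)·t_tx + 2·t_prop = 18·12.1263 + 2·24.5 = 267.3 μs.

267.3 μs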